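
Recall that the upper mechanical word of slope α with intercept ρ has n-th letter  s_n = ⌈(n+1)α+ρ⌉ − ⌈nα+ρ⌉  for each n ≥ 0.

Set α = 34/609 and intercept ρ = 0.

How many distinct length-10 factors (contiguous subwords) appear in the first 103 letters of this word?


t_n = ⌈(n·34)/609⌉ for n = 0 … 103:
  n=0…9: ⌈0/609⌉=0 ⌈34/609⌉=1 ⌈68/609⌉=1 ⌈102/609⌉=1 ⌈136/609⌉=1 ⌈170/609⌉=1 ⌈204/609⌉=1 ⌈238/609⌉=1 ⌈272/609⌉=1 ⌈306/609⌉=1
  n=10…19: ⌈340/609⌉=1 ⌈374/609⌉=1 ⌈408/609⌉=1 ⌈442/609⌉=1 ⌈476/609⌉=1 ⌈510/609⌉=1 ⌈544/609⌉=1 ⌈578/609⌉=1 ⌈612/609⌉=2 ⌈646/609⌉=2
  n=20…29: ⌈680/609⌉=2 ⌈714/609⌉=2 ⌈748/609⌉=2 ⌈782/609⌉=2 ⌈816/609⌉=2 ⌈850/609⌉=2 ⌈884/609⌉=2 ⌈918/609⌉=2 ⌈952/609⌉=2 ⌈986/609⌉=2
  n=30…39: ⌈1020/609⌉=2 ⌈1054/609⌉=2 ⌈1088/609⌉=2 ⌈1122/609⌉=2 ⌈1156/609⌉=2 ⌈1190/609⌉=2 ⌈1224/609⌉=3 ⌈1258/609⌉=3 ⌈1292/609⌉=3 ⌈1326/609⌉=3
  n=40…49: ⌈1360/609⌉=3 ⌈1394/609⌉=3 ⌈1428/609⌉=3 ⌈1462/609⌉=3 ⌈1496/609⌉=3 ⌈1530/609⌉=3 ⌈1564/609⌉=3 ⌈1598/609⌉=3 ⌈1632/609⌉=3 ⌈1666/609⌉=3
  n=50…59: ⌈1700/609⌉=3 ⌈1734/609⌉=3 ⌈1768/609⌉=3 ⌈1802/609⌉=3 ⌈1836/609⌉=4 ⌈1870/609⌉=4 ⌈1904/609⌉=4 ⌈1938/609⌉=4 ⌈1972/609⌉=4 ⌈2006/609⌉=4
  n=60…69: ⌈2040/609⌉=4 ⌈2074/609⌉=4 ⌈2108/609⌉=4 ⌈2142/609⌉=4 ⌈2176/609⌉=4 ⌈2210/609⌉=4 ⌈2244/609⌉=4 ⌈2278/609⌉=4 ⌈2312/609⌉=4 ⌈2346/609⌉=4
  n=70…79: ⌈2380/609⌉=4 ⌈2414/609⌉=4 ⌈2448/609⌉=5 ⌈2482/609⌉=5 ⌈2516/609⌉=5 ⌈2550/609⌉=5 ⌈2584/609⌉=5 ⌈2618/609⌉=5 ⌈2652/609⌉=5 ⌈2686/609⌉=5
  n=80…89: ⌈2720/609⌉=5 ⌈2754/609⌉=5 ⌈2788/609⌉=5 ⌈2822/609⌉=5 ⌈2856/609⌉=5 ⌈2890/609⌉=5 ⌈2924/609⌉=5 ⌈2958/609⌉=5 ⌈2992/609⌉=5 ⌈3026/609⌉=5
  n=90…99: ⌈3060/609⌉=6 ⌈3094/609⌉=6 ⌈3128/609⌉=6 ⌈3162/609⌉=6 ⌈3196/609⌉=6 ⌈3230/609⌉=6 ⌈3264/609⌉=6 ⌈3298/609⌉=6 ⌈3332/609⌉=6 ⌈3366/609⌉=6
  n=100…103: ⌈3400/609⌉=6 ⌈3434/609⌉=6 ⌈3468/609⌉=6 ⌈3502/609⌉=6
s_n = t_(n+1) − t_n for n = 0 … 102 gives
prefix = 1000000000000000010000000000000000010000000000000000010000000000000000010000000000000000010000000000000
slide a length-10 window over [0..9] … [93..102] (94 windows); first occurrence of each distinct factor:
  [  0..  9] 1000000000
  [  1.. 10] 0000000000
  [  8.. 17] 0000000001
  [  9.. 18] 0000000010
  [ 10.. 19] 0000000100
  [ 11.. 20] 0000001000
  [ 12.. 21] 0000010000
  [ 13.. 22] 0000100000
  [ 14.. 23] 0001000000
  [ 15.. 24] 0010000000
  [ 16.. 25] 0100000000
  (the other 83 windows repeat one of these)
distinct factors: {0000000000, 0000000001, 0000000010, 0000000100, 0000001000, 0000010000, 0000100000, 0001000000, 0010000000, 0100000000, 1000000000}
count = 11  (Sturmian bound for length 10 is 11)

11


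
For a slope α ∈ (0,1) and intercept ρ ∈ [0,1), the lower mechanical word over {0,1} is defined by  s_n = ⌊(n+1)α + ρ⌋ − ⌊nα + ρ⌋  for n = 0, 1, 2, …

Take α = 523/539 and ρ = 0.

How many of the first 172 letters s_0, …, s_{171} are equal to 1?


166

#1s = Σ_{n=0}^{171} s_n = Σ_{n=0}^{171} (⌊(n+1)α+ρ⌋ − ⌊nα+ρ⌋)
the sum telescopes: every ⌊nα+ρ⌋ with 0 < n < 172 appears once with + and once with −, leaving ⌊172α+ρ⌋ − ⌊0·α+ρ⌋
172α + ρ = (172·523) / 539 = 89956/539
ρ = 0/539
⌊89956/539⌋ = 166,  ⌊0/539⌋ = 0
#1s = 166 − 0 = 166


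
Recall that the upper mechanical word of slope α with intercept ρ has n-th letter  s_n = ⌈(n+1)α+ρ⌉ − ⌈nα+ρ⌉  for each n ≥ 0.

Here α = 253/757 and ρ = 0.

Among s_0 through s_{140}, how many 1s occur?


48

#1s = Σ_{n=0}^{140} s_n = Σ_{n=0}^{140} (⌈(n+1)α+ρ⌉ − ⌈nα+ρ⌉)
the sum telescopes: every ⌈nα+ρ⌉ with 0 < n < 141 appears once with + and once with −, leaving ⌈141α+ρ⌉ − ⌈0·α+ρ⌉
141α + ρ = (141·253) / 757 = 35673/757
ρ = 0/757
⌈35673/757⌉ = 48,  ⌈0/757⌉ = 0
#1s = 48 − 0 = 48


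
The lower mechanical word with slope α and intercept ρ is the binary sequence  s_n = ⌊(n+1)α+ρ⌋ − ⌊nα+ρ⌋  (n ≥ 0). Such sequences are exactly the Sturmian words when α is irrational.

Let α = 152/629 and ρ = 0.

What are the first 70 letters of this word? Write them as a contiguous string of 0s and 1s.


n=0: ⌊(1·152)/629⌋ − ⌊(0·152)/629⌋ = ⌊152/629⌋ − ⌊0/629⌋ = 0 − 0 = 0
n=1: ⌊(2·152)/629⌋ − ⌊(1·152)/629⌋ = ⌊304/629⌋ − ⌊152/629⌋ = 0 − 0 = 0
n=2: ⌊(3·152)/629⌋ − ⌊(2·152)/629⌋ = ⌊456/629⌋ − ⌊304/629⌋ = 0 − 0 = 0
n=3: ⌊(4·152)/629⌋ − ⌊(3·152)/629⌋ = ⌊608/629⌋ − ⌊456/629⌋ = 0 − 0 = 0
n=4: ⌊(5·152)/629⌋ − ⌊(4·152)/629⌋ = ⌊760/629⌋ − ⌊608/629⌋ = 1 − 0 = 1
n=5: ⌊(6·152)/629⌋ − ⌊(5·152)/629⌋ = ⌊912/629⌋ − ⌊760/629⌋ = 1 − 1 = 0
n=6: ⌊(7·152)/629⌋ − ⌊(6·152)/629⌋ = ⌊1064/629⌋ − ⌊912/629⌋ = 1 − 1 = 0
n=7: ⌊(8·152)/629⌋ − ⌊(7·152)/629⌋ = ⌊1216/629⌋ − ⌊1064/629⌋ = 1 − 1 = 0
n=8: ⌊(9·152)/629⌋ − ⌊(8·152)/629⌋ = ⌊1368/629⌋ − ⌊1216/629⌋ = 2 − 1 = 1
n=9: ⌊(10·152)/629⌋ − ⌊(9·152)/629⌋ = ⌊1520/629⌋ − ⌊1368/629⌋ = 2 − 2 = 0
n=10: ⌊(11·152)/629⌋ − ⌊(10·152)/629⌋ = ⌊1672/629⌋ − ⌊1520/629⌋ = 2 − 2 = 0
n=11: ⌊(12·152)/629⌋ − ⌊(11·152)/629⌋ = ⌊1824/629⌋ − ⌊1672/629⌋ = 2 − 2 = 0
n=12: ⌊(13·152)/629⌋ − ⌊(12·152)/629⌋ = ⌊1976/629⌋ − ⌊1824/629⌋ = 3 − 2 = 1
n=13: ⌊(14·152)/629⌋ − ⌊(13·152)/629⌋ = ⌊2128/629⌋ − ⌊1976/629⌋ = 3 − 3 = 0
n=14: ⌊(15·152)/629⌋ − ⌊(14·152)/629⌋ = ⌊2280/629⌋ − ⌊2128/629⌋ = 3 − 3 = 0
n=15: ⌊(16·152)/629⌋ − ⌊(15·152)/629⌋ = ⌊2432/629⌋ − ⌊2280/629⌋ = 3 − 3 = 0
n=16: ⌊(17·152)/629⌋ − ⌊(16·152)/629⌋ = ⌊2584/629⌋ − ⌊2432/629⌋ = 4 − 3 = 1
n=17: ⌊(18·152)/629⌋ − ⌊(17·152)/629⌋ = ⌊2736/629⌋ − ⌊2584/629⌋ = 4 − 4 = 0
n=18: ⌊(19·152)/629⌋ − ⌊(18·152)/629⌋ = ⌊2888/629⌋ − ⌊2736/629⌋ = 4 − 4 = 0
n=19: ⌊(20·152)/629⌋ − ⌊(19·152)/629⌋ = ⌊3040/629⌋ − ⌊2888/629⌋ = 4 − 4 = 0
n=20: ⌊(21·152)/629⌋ − ⌊(20·152)/629⌋ = ⌊3192/629⌋ − ⌊3040/629⌋ = 5 − 4 = 1
n=21: ⌊(22·152)/629⌋ − ⌊(21·152)/629⌋ = ⌊3344/629⌋ − ⌊3192/629⌋ = 5 − 5 = 0
n=22: ⌊(23·152)/629⌋ − ⌊(22·152)/629⌋ = ⌊3496/629⌋ − ⌊3344/629⌋ = 5 − 5 = 0
n=23: ⌊(24·152)/629⌋ − ⌊(23·152)/629⌋ = ⌊3648/629⌋ − ⌊3496/629⌋ = 5 − 5 = 0
n=24: ⌊(25·152)/629⌋ − ⌊(24·152)/629⌋ = ⌊3800/629⌋ − ⌊3648/629⌋ = 6 − 5 = 1
n=25: ⌊(26·152)/629⌋ − ⌊(25·152)/629⌋ = ⌊3952/629⌋ − ⌊3800/629⌋ = 6 − 6 = 0
n=26: ⌊(27·152)/629⌋ − ⌊(26·152)/629⌋ = ⌊4104/629⌋ − ⌊3952/629⌋ = 6 − 6 = 0
n=27: ⌊(28·152)/629⌋ − ⌊(27·152)/629⌋ = ⌊4256/629⌋ − ⌊4104/629⌋ = 6 − 6 = 0
n=28: ⌊(29·152)/629⌋ − ⌊(28·152)/629⌋ = ⌊4408/629⌋ − ⌊4256/629⌋ = 7 − 6 = 1
n=29: ⌊(30·152)/629⌋ − ⌊(29·152)/629⌋ = ⌊4560/629⌋ − ⌊4408/629⌋ = 7 − 7 = 0
n=30: ⌊(31·152)/629⌋ − ⌊(30·152)/629⌋ = ⌊4712/629⌋ − ⌊4560/629⌋ = 7 − 7 = 0
n=31: ⌊(32·152)/629⌋ − ⌊(31·152)/629⌋ = ⌊4864/629⌋ − ⌊4712/629⌋ = 7 − 7 = 0
n=32: ⌊(33·152)/629⌋ − ⌊(32·152)/629⌋ = ⌊5016/629⌋ − ⌊4864/629⌋ = 7 − 7 = 0
n=33: ⌊(34·152)/629⌋ − ⌊(33·152)/629⌋ = ⌊5168/629⌋ − ⌊5016/629⌋ = 8 − 7 = 1
n=34: ⌊(35·152)/629⌋ − ⌊(34·152)/629⌋ = ⌊5320/629⌋ − ⌊5168/629⌋ = 8 − 8 = 0
n=35: ⌊(36·152)/629⌋ − ⌊(35·152)/629⌋ = ⌊5472/629⌋ − ⌊5320/629⌋ = 8 − 8 = 0
n=36: ⌊(37·152)/629⌋ − ⌊(36·152)/629⌋ = ⌊5624/629⌋ − ⌊5472/629⌋ = 8 − 8 = 0
n=37: ⌊(38·152)/629⌋ − ⌊(37·152)/629⌋ = ⌊5776/629⌋ − ⌊5624/629⌋ = 9 − 8 = 1
n=38: ⌊(39·152)/629⌋ − ⌊(38·152)/629⌋ = ⌊5928/629⌋ − ⌊5776/629⌋ = 9 − 9 = 0
n=39: ⌊(40·152)/629⌋ − ⌊(39·152)/629⌋ = ⌊6080/629⌋ − ⌊5928/629⌋ = 9 − 9 = 0
n=40: ⌊(41·152)/629⌋ − ⌊(40·152)/629⌋ = ⌊6232/629⌋ − ⌊6080/629⌋ = 9 − 9 = 0
n=41: ⌊(42·152)/629⌋ − ⌊(41·152)/629⌋ = ⌊6384/629⌋ − ⌊6232/629⌋ = 10 − 9 = 1
n=42: ⌊(43·152)/629⌋ − ⌊(42·152)/629⌋ = ⌊6536/629⌋ − ⌊6384/629⌋ = 10 − 10 = 0
n=43: ⌊(44·152)/629⌋ − ⌊(43·152)/629⌋ = ⌊6688/629⌋ − ⌊6536/629⌋ = 10 − 10 = 0
n=44: ⌊(45·152)/629⌋ − ⌊(44·152)/629⌋ = ⌊6840/629⌋ − ⌊6688/629⌋ = 10 − 10 = 0
n=45: ⌊(46·152)/629⌋ − ⌊(45·152)/629⌋ = ⌊6992/629⌋ − ⌊6840/629⌋ = 11 − 10 = 1
n=46: ⌊(47·152)/629⌋ − ⌊(46·152)/629⌋ = ⌊7144/629⌋ − ⌊6992/629⌋ = 11 − 11 = 0
n=47: ⌊(48·152)/629⌋ − ⌊(47·152)/629⌋ = ⌊7296/629⌋ − ⌊7144/629⌋ = 11 − 11 = 0
n=48: ⌊(49·152)/629⌋ − ⌊(48·152)/629⌋ = ⌊7448/629⌋ − ⌊7296/629⌋ = 11 − 11 = 0
n=49: ⌊(50·152)/629⌋ − ⌊(49·152)/629⌋ = ⌊7600/629⌋ − ⌊7448/629⌋ = 12 − 11 = 1
n=50: ⌊(51·152)/629⌋ − ⌊(50·152)/629⌋ = ⌊7752/629⌋ − ⌊7600/629⌋ = 12 − 12 = 0
n=51: ⌊(52·152)/629⌋ − ⌊(51·152)/629⌋ = ⌊7904/629⌋ − ⌊7752/629⌋ = 12 − 12 = 0
n=52: ⌊(53·152)/629⌋ − ⌊(52·152)/629⌋ = ⌊8056/629⌋ − ⌊7904/629⌋ = 12 − 12 = 0
n=53: ⌊(54·152)/629⌋ − ⌊(53·152)/629⌋ = ⌊8208/629⌋ − ⌊8056/629⌋ = 13 − 12 = 1
n=54: ⌊(55·152)/629⌋ − ⌊(54·152)/629⌋ = ⌊8360/629⌋ − ⌊8208/629⌋ = 13 − 13 = 0
n=55: ⌊(56·152)/629⌋ − ⌊(55·152)/629⌋ = ⌊8512/629⌋ − ⌊8360/629⌋ = 13 − 13 = 0
n=56: ⌊(57·152)/629⌋ − ⌊(56·152)/629⌋ = ⌊8664/629⌋ − ⌊8512/629⌋ = 13 − 13 = 0
n=57: ⌊(58·152)/629⌋ − ⌊(57·152)/629⌋ = ⌊8816/629⌋ − ⌊8664/629⌋ = 14 − 13 = 1
n=58: ⌊(59·152)/629⌋ − ⌊(58·152)/629⌋ = ⌊8968/629⌋ − ⌊8816/629⌋ = 14 − 14 = 0
n=59: ⌊(60·152)/629⌋ − ⌊(59·152)/629⌋ = ⌊9120/629⌋ − ⌊8968/629⌋ = 14 − 14 = 0
n=60: ⌊(61·152)/629⌋ − ⌊(60·152)/629⌋ = ⌊9272/629⌋ − ⌊9120/629⌋ = 14 − 14 = 0
n=61: ⌊(62·152)/629⌋ − ⌊(61·152)/629⌋ = ⌊9424/629⌋ − ⌊9272/629⌋ = 14 − 14 = 0
n=62: ⌊(63·152)/629⌋ − ⌊(62·152)/629⌋ = ⌊9576/629⌋ − ⌊9424/629⌋ = 15 − 14 = 1
n=63: ⌊(64·152)/629⌋ − ⌊(63·152)/629⌋ = ⌊9728/629⌋ − ⌊9576/629⌋ = 15 − 15 = 0
n=64: ⌊(65·152)/629⌋ − ⌊(64·152)/629⌋ = ⌊9880/629⌋ − ⌊9728/629⌋ = 15 − 15 = 0
n=65: ⌊(66·152)/629⌋ − ⌊(65·152)/629⌋ = ⌊10032/629⌋ − ⌊9880/629⌋ = 15 − 15 = 0
n=66: ⌊(67·152)/629⌋ − ⌊(66·152)/629⌋ = ⌊10184/629⌋ − ⌊10032/629⌋ = 16 − 15 = 1
n=67: ⌊(68·152)/629⌋ − ⌊(67·152)/629⌋ = ⌊10336/629⌋ − ⌊10184/629⌋ = 16 − 16 = 0
n=68: ⌊(69·152)/629⌋ − ⌊(68·152)/629⌋ = ⌊10488/629⌋ − ⌊10336/629⌋ = 16 − 16 = 0
n=69: ⌊(70·152)/629⌋ − ⌊(69·152)/629⌋ = ⌊10640/629⌋ − ⌊10488/629⌋ = 16 − 16 = 0

0000100010001000100010001000100001000100010001000100010001000010001000


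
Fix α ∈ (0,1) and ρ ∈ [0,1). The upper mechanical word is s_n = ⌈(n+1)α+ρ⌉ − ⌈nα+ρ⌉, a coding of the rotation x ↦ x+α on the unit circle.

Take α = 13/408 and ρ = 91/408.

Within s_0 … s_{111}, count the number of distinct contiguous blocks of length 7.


t_n = ⌈(n·13+91)/408⌉ for n = 0 … 112:
  n=0…9: ⌈91/408⌉=1 ⌈104/408⌉=1 ⌈117/408⌉=1 ⌈130/408⌉=1 ⌈143/408⌉=1 ⌈156/408⌉=1 ⌈169/408⌉=1 ⌈182/408⌉=1 ⌈195/408⌉=1 ⌈208/408⌉=1
  n=10…19: ⌈221/408⌉=1 ⌈234/408⌉=1 ⌈247/408⌉=1 ⌈260/408⌉=1 ⌈273/408⌉=1 ⌈286/408⌉=1 ⌈299/408⌉=1 ⌈312/408⌉=1 ⌈325/408⌉=1 ⌈338/408⌉=1
  n=20…29: ⌈351/408⌉=1 ⌈364/408⌉=1 ⌈377/408⌉=1 ⌈390/408⌉=1 ⌈403/408⌉=1 ⌈416/408⌉=2 ⌈429/408⌉=2 ⌈442/408⌉=2 ⌈455/408⌉=2 ⌈468/408⌉=2
  n=30…39: ⌈481/408⌉=2 ⌈494/408⌉=2 ⌈507/408⌉=2 ⌈520/408⌉=2 ⌈533/408⌉=2 ⌈546/408⌉=2 ⌈559/408⌉=2 ⌈572/408⌉=2 ⌈585/408⌉=2 ⌈598/408⌉=2
  n=40…49: ⌈611/408⌉=2 ⌈624/408⌉=2 ⌈637/408⌉=2 ⌈650/408⌉=2 ⌈663/408⌉=2 ⌈676/408⌉=2 ⌈689/408⌉=2 ⌈702/408⌉=2 ⌈715/408⌉=2 ⌈728/408⌉=2
  n=50…59: ⌈741/408⌉=2 ⌈754/408⌉=2 ⌈767/408⌉=2 ⌈780/408⌉=2 ⌈793/408⌉=2 ⌈806/408⌉=2 ⌈819/408⌉=3 ⌈832/408⌉=3 ⌈845/408⌉=3 ⌈858/408⌉=3
  n=60…69: ⌈871/408⌉=3 ⌈884/408⌉=3 ⌈897/408⌉=3 ⌈910/408⌉=3 ⌈923/408⌉=3 ⌈936/408⌉=3 ⌈949/408⌉=3 ⌈962/408⌉=3 ⌈975/408⌉=3 ⌈988/408⌉=3
  n=70…79: ⌈1001/408⌉=3 ⌈1014/408⌉=3 ⌈1027/408⌉=3 ⌈1040/408⌉=3 ⌈1053/408⌉=3 ⌈1066/408⌉=3 ⌈1079/408⌉=3 ⌈1092/408⌉=3 ⌈1105/408⌉=3 ⌈1118/408⌉=3
  n=80…89: ⌈1131/408⌉=3 ⌈1144/408⌉=3 ⌈1157/408⌉=3 ⌈1170/408⌉=3 ⌈1183/408⌉=3 ⌈1196/408⌉=3 ⌈1209/408⌉=3 ⌈1222/408⌉=3 ⌈1235/408⌉=4 ⌈1248/408⌉=4
  n=90…99: ⌈1261/408⌉=4 ⌈1274/408⌉=4 ⌈1287/408⌉=4 ⌈1300/408⌉=4 ⌈1313/408⌉=4 ⌈1326/408⌉=4 ⌈1339/408⌉=4 ⌈1352/408⌉=4 ⌈1365/408⌉=4 ⌈1378/408⌉=4
  n=100…109: ⌈1391/408⌉=4 ⌈1404/408⌉=4 ⌈1417/408⌉=4 ⌈1430/408⌉=4 ⌈1443/408⌉=4 ⌈1456/408⌉=4 ⌈1469/408⌉=4 ⌈1482/408⌉=4 ⌈1495/408⌉=4 ⌈1508/408⌉=4
  n=110…112: ⌈1521/408⌉=4 ⌈1534/408⌉=4 ⌈1547/408⌉=4
s_n = t_(n+1) − t_n for n = 0 … 111 gives
prefix = 0000000000000000000000001000000000000000000000000000000100000000000000000000000000000001000000000000000000000000
slide a length-7 window over [0..6] … [105..111] (106 windows); first occurrence of each distinct factor:
  [  0..  6] 0000000
  [ 18.. 24] 0000001
  [ 19.. 25] 0000010
  [ 20.. 26] 0000100
  [ 21.. 27] 0001000
  [ 22.. 28] 0010000
  [ 23.. 29] 0100000
  [ 24.. 30] 1000000
  (the other 98 windows repeat one of these)
distinct factors: {0000000, 0000001, 0000010, 0000100, 0001000, 0010000, 0100000, 1000000}
count = 8  (Sturmian bound for length 7 is 8)

8


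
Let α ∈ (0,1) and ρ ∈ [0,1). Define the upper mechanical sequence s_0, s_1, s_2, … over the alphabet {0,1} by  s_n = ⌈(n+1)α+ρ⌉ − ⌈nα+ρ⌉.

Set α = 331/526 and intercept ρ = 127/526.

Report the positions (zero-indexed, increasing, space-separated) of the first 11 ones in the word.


1 2 4 5 7 9 10 12 13 15 17

n=0: ⌈458/526⌉−⌈127/526⌉ = 1−1 = 0
n=1: ⌈789/526⌉−⌈458/526⌉ = 2−1 = 1  ← one
n=2: ⌈1120/526⌉−⌈789/526⌉ = 3−2 = 1  ← one
n=3: ⌈1451/526⌉−⌈1120/526⌉ = 3−3 = 0
n=4: ⌈1782/526⌉−⌈1451/526⌉ = 4−3 = 1  ← one
n=5: ⌈2113/526⌉−⌈1782/526⌉ = 5−4 = 1  ← one
n=6: ⌈2444/526⌉−⌈2113/526⌉ = 5−5 = 0
n=7: ⌈2775/526⌉−⌈2444/526⌉ = 6−5 = 1  ← one
n=8: ⌈3106/526⌉−⌈2775/526⌉ = 6−6 = 0
n=9: ⌈3437/526⌉−⌈3106/526⌉ = 7−6 = 1  ← one
n=10: ⌈3768/526⌉−⌈3437/526⌉ = 8−7 = 1  ← one
n=11: ⌈4099/526⌉−⌈3768/526⌉ = 8−8 = 0
n=12: ⌈4430/526⌉−⌈4099/526⌉ = 9−8 = 1  ← one
n=13: ⌈4761/526⌉−⌈4430/526⌉ = 10−9 = 1  ← one
n=14: ⌈5092/526⌉−⌈4761/526⌉ = 10−10 = 0
n=15: ⌈5423/526⌉−⌈5092/526⌉ = 11−10 = 1  ← one
n=16: ⌈5754/526⌉−⌈5423/526⌉ = 11−11 = 0
n=17: ⌈6085/526⌉−⌈5754/526⌉ = 12−11 = 1  ← one
positions of the first 11 ones: 1 2 4 5 7 9 10 12 13 15 17


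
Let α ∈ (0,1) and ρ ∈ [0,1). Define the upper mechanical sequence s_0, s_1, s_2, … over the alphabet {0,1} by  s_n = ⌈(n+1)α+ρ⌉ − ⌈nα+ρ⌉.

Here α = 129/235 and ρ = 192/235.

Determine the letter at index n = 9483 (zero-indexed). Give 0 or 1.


(n+1)α + ρ = (9484·129 + 192) / 235 = 1223628/235
nα + ρ     = (9483·129 + 192) / 235 = 1223499/235
⌈1223628/235⌉ = 5207,  ⌈1223499/235⌉ = 5207
s_{9483} = 5207 − 5207 = 0

0


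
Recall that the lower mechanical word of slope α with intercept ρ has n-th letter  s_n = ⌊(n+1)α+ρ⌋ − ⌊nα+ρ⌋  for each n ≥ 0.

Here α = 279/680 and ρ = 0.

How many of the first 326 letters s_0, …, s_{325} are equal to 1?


#1s = Σ_{n=0}^{325} s_n = Σ_{n=0}^{325} (⌊(n+1)α+ρ⌋ − ⌊nα+ρ⌋)
the sum telescopes: every ⌊nα+ρ⌋ with 0 < n < 326 appears once with + and once with −, leaving ⌊326α+ρ⌋ − ⌊0·α+ρ⌋
326α + ρ = (326·279) / 680 = 90954/680
ρ = 0/680
⌊90954/680⌋ = 133,  ⌊0/680⌋ = 0
#1s = 133 − 0 = 133

133


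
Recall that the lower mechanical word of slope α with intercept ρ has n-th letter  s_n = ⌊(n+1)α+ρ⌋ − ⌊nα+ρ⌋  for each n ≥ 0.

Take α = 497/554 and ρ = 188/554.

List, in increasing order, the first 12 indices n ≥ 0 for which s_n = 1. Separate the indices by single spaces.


n=0: ⌊685/554⌋−⌊188/554⌋ = 1−0 = 1  ← one
n=1: ⌊1182/554⌋−⌊685/554⌋ = 2−1 = 1  ← one
n=2: ⌊1679/554⌋−⌊1182/554⌋ = 3−2 = 1  ← one
n=3: ⌊2176/554⌋−⌊1679/554⌋ = 3−3 = 0
n=4: ⌊2673/554⌋−⌊2176/554⌋ = 4−3 = 1  ← one
n=5: ⌊3170/554⌋−⌊2673/554⌋ = 5−4 = 1  ← one
n=6: ⌊3667/554⌋−⌊3170/554⌋ = 6−5 = 1  ← one
n=7: ⌊4164/554⌋−⌊3667/554⌋ = 7−6 = 1  ← one
n=8: ⌊4661/554⌋−⌊4164/554⌋ = 8−7 = 1  ← one
n=9: ⌊5158/554⌋−⌊4661/554⌋ = 9−8 = 1  ← one
n=10: ⌊5655/554⌋−⌊5158/554⌋ = 10−9 = 1  ← one
n=11: ⌊6152/554⌋−⌊5655/554⌋ = 11−10 = 1  ← one
n=12: ⌊6649/554⌋−⌊6152/554⌋ = 12−11 = 1  ← one
positions of the first 12 ones: 0 1 2 4 5 6 7 8 9 10 11 12

0 1 2 4 5 6 7 8 9 10 11 12


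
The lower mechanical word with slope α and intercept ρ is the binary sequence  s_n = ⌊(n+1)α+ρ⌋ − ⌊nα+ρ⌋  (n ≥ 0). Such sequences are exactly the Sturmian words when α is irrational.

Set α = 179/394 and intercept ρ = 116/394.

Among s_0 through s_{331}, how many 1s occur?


#1s = Σ_{n=0}^{331} s_n = Σ_{n=0}^{331} (⌊(n+1)α+ρ⌋ − ⌊nα+ρ⌋)
the sum telescopes: every ⌊nα+ρ⌋ with 0 < n < 332 appears once with + and once with −, leaving ⌊332α+ρ⌋ − ⌊0·α+ρ⌋
332α + ρ = (332·179 + 116) / 394 = 59544/394
ρ = 116/394
⌊59544/394⌋ = 151,  ⌊116/394⌋ = 0
#1s = 151 − 0 = 151

151


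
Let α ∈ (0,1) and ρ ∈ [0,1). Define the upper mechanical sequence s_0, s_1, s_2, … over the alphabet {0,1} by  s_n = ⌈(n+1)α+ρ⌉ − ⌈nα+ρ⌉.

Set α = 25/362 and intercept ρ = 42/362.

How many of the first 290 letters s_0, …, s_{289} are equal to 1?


#1s = Σ_{n=0}^{289} s_n = Σ_{n=0}^{289} (⌈(n+1)α+ρ⌉ − ⌈nα+ρ⌉)
the sum telescopes: every ⌈nα+ρ⌉ with 0 < n < 290 appears once with + and once with −, leaving ⌈290α+ρ⌉ − ⌈0·α+ρ⌉
290α + ρ = (290·25 + 42) / 362 = 7292/362
ρ = 42/362
⌈7292/362⌉ = 21,  ⌈42/362⌉ = 1
#1s = 21 − 1 = 20

20


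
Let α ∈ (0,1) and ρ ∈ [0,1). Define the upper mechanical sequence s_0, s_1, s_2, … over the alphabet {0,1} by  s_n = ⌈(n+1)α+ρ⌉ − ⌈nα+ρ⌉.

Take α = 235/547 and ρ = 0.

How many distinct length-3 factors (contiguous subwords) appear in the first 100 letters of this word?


t_n = ⌈(n·235)/547⌉ for n = 0 … 100:
  n=0…9: ⌈0/547⌉=0 ⌈235/547⌉=1 ⌈470/547⌉=1 ⌈705/547⌉=2 ⌈940/547⌉=2 ⌈1175/547⌉=3 ⌈1410/547⌉=3 ⌈1645/547⌉=4 ⌈1880/547⌉=4 ⌈2115/547⌉=4
  n=10…19: ⌈2350/547⌉=5 ⌈2585/547⌉=5 ⌈2820/547⌉=6 ⌈3055/547⌉=6 ⌈3290/547⌉=7 ⌈3525/547⌉=7 ⌈3760/547⌉=7 ⌈3995/547⌉=8 ⌈4230/547⌉=8 ⌈4465/547⌉=9
  n=20…29: ⌈4700/547⌉=9 ⌈4935/547⌉=10 ⌈5170/547⌉=10 ⌈5405/547⌉=10 ⌈5640/547⌉=11 ⌈5875/547⌉=11 ⌈6110/547⌉=12 ⌈6345/547⌉=12 ⌈6580/547⌉=13 ⌈6815/547⌉=13
  n=30…39: ⌈7050/547⌉=13 ⌈7285/547⌉=14 ⌈7520/547⌉=14 ⌈7755/547⌉=15 ⌈7990/547⌉=15 ⌈8225/547⌉=16 ⌈8460/547⌉=16 ⌈8695/547⌉=16 ⌈8930/547⌉=17 ⌈9165/547⌉=17
  n=40…49: ⌈9400/547⌉=18 ⌈9635/547⌉=18 ⌈9870/547⌉=19 ⌈10105/547⌉=19 ⌈10340/547⌉=19 ⌈10575/547⌉=20 ⌈10810/547⌉=20 ⌈11045/547⌉=21 ⌈11280/547⌉=21 ⌈11515/547⌉=22
  n=50…59: ⌈11750/547⌉=22 ⌈11985/547⌉=22 ⌈12220/547⌉=23 ⌈12455/547⌉=23 ⌈12690/547⌉=24 ⌈12925/547⌉=24 ⌈13160/547⌉=25 ⌈13395/547⌉=25 ⌈13630/547⌉=25 ⌈13865/547⌉=26
  n=60…69: ⌈14100/547⌉=26 ⌈14335/547⌉=27 ⌈14570/547⌉=27 ⌈14805/547⌉=28 ⌈15040/547⌉=28 ⌈15275/547⌉=28 ⌈15510/547⌉=29 ⌈15745/547⌉=29 ⌈15980/547⌉=30 ⌈16215/547⌉=30
  n=70…79: ⌈16450/547⌉=31 ⌈16685/547⌉=31 ⌈16920/547⌉=31 ⌈17155/547⌉=32 ⌈17390/547⌉=32 ⌈17625/547⌉=33 ⌈17860/547⌉=33 ⌈18095/547⌉=34 ⌈18330/547⌉=34 ⌈18565/547⌉=34
  n=80…89: ⌈18800/547⌉=35 ⌈19035/547⌉=35 ⌈19270/547⌉=36 ⌈19505/547⌉=36 ⌈19740/547⌉=37 ⌈19975/547⌉=37 ⌈20210/547⌉=37 ⌈20445/547⌉=38 ⌈20680/547⌉=38 ⌈20915/547⌉=39
  n=90…99: ⌈21150/547⌉=39 ⌈21385/547⌉=40 ⌈21620/547⌉=40 ⌈21855/547⌉=40 ⌈22090/547⌉=41 ⌈22325/547⌉=41 ⌈22560/547⌉=42 ⌈22795/547⌉=42 ⌈23030/547⌉=43 ⌈23265/547⌉=43
  n=100: ⌈23500/547⌉=43
s_n = t_(n+1) − t_n for n = 0 … 99 gives
prefix = 1010101001010100101010010101001010100101010010101001010100101010010101001010100101010010101001010100
slide a length-3 window over [0..2] … [97..99] (98 windows); first occurrence of each distinct factor:
  [  0..  2] 101
  [  1..  3] 010
  [  6..  8] 100
  [  7..  9] 001
  (the other 94 windows repeat one of these)
distinct factors: {001, 010, 100, 101}
count = 4  (Sturmian bound for length 3 is 4)

4


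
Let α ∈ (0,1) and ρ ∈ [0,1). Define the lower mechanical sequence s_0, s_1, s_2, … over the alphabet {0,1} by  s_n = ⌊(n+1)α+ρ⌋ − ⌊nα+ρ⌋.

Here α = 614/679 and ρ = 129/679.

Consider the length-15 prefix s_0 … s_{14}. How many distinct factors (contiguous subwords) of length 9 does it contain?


6

t_n = ⌊(n·614+129)/679⌋ for n = 0 … 15:
  n=0…9: ⌊129/679⌋=0 ⌊743/679⌋=1 ⌊1357/679⌋=1 ⌊1971/679⌋=2 ⌊2585/679⌋=3 ⌊3199/679⌋=4 ⌊3813/679⌋=5 ⌊4427/679⌋=6 ⌊5041/679⌋=7 ⌊5655/679⌋=8
  n=10…15: ⌊6269/679⌋=9 ⌊6883/679⌋=10 ⌊7497/679⌋=11 ⌊8111/679⌋=11 ⌊8725/679⌋=12 ⌊9339/679⌋=13
s_n = t_(n+1) − t_n for n = 0 … 14 gives
prefix = 101111111111011
slide a length-9 window over [0..8] … [6..14] (7 windows); first occurrence of each distinct factor:
  [  0..  8] 101111111
  [  1..  9] 011111111
  [  2.. 10] 111111111
  [  4.. 12] 111111110
  [  5.. 13] 111111101
  [  6.. 14] 111111011
  (the other 1 window repeats one of these)
distinct factors: {011111111, 101111111, 111111011, 111111101, 111111110, 111111111}
count = 6  (Sturmian bound for length 9 is 10)


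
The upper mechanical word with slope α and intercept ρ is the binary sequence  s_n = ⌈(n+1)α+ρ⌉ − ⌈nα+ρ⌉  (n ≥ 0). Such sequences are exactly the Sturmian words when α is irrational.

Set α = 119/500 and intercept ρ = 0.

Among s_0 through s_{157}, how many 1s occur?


38

#1s = Σ_{n=0}^{157} s_n = Σ_{n=0}^{157} (⌈(n+1)α+ρ⌉ − ⌈nα+ρ⌉)
the sum telescopes: every ⌈nα+ρ⌉ with 0 < n < 158 appears once with + and once with −, leaving ⌈158α+ρ⌉ − ⌈0·α+ρ⌉
158α + ρ = (158·119) / 500 = 18802/500
ρ = 0/500
⌈18802/500⌉ = 38,  ⌈0/500⌉ = 0
#1s = 38 − 0 = 38


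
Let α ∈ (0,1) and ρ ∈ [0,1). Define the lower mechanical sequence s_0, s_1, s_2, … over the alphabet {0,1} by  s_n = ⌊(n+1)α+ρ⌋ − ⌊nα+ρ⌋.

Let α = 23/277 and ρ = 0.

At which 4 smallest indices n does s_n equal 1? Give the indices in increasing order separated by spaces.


12 24 36 48

n=0: ⌊23/277⌋−⌊0/277⌋ = 0−0 = 0
n=1: ⌊46/277⌋−⌊23/277⌋ = 0−0 = 0
n=2: ⌊69/277⌋−⌊46/277⌋ = 0−0 = 0
n=3: ⌊92/277⌋−⌊69/277⌋ = 0−0 = 0
n=4: ⌊115/277⌋−⌊92/277⌋ = 0−0 = 0
n=5: ⌊138/277⌋−⌊115/277⌋ = 0−0 = 0
n=6: ⌊161/277⌋−⌊138/277⌋ = 0−0 = 0
n=7: ⌊184/277⌋−⌊161/277⌋ = 0−0 = 0
n=8: ⌊207/277⌋−⌊184/277⌋ = 0−0 = 0
n=9: ⌊230/277⌋−⌊207/277⌋ = 0−0 = 0
n=10: ⌊253/277⌋−⌊230/277⌋ = 0−0 = 0
n=11: ⌊276/277⌋−⌊253/277⌋ = 0−0 = 0
n=12: ⌊299/277⌋−⌊276/277⌋ = 1−0 = 1  ← one
n=13: ⌊322/277⌋−⌊299/277⌋ = 1−1 = 0
n=14: ⌊345/277⌋−⌊322/277⌋ = 1−1 = 0
n=15: ⌊368/277⌋−⌊345/277⌋ = 1−1 = 0
n=16: ⌊391/277⌋−⌊368/277⌋ = 1−1 = 0
n=17: ⌊414/277⌋−⌊391/277⌋ = 1−1 = 0
n=18: ⌊437/277⌋−⌊414/277⌋ = 1−1 = 0
n=19: ⌊460/277⌋−⌊437/277⌋ = 1−1 = 0
n=20: ⌊483/277⌋−⌊460/277⌋ = 1−1 = 0
n=21: ⌊506/277⌋−⌊483/277⌋ = 1−1 = 0
n=22: ⌊529/277⌋−⌊506/277⌋ = 1−1 = 0
n=23: ⌊552/277⌋−⌊529/277⌋ = 1−1 = 0
n=24: ⌊575/277⌋−⌊552/277⌋ = 2−1 = 1  ← one
n=25: ⌊598/277⌋−⌊575/277⌋ = 2−2 = 0
n=26: ⌊621/277⌋−⌊598/277⌋ = 2−2 = 0
n=27: ⌊644/277⌋−⌊621/277⌋ = 2−2 = 0
n=28: ⌊667/277⌋−⌊644/277⌋ = 2−2 = 0
n=29: ⌊690/277⌋−⌊667/277⌋ = 2−2 = 0
n=30: ⌊713/277⌋−⌊690/277⌋ = 2−2 = 0
n=31: ⌊736/277⌋−⌊713/277⌋ = 2−2 = 0
n=32: ⌊759/277⌋−⌊736/277⌋ = 2−2 = 0
n=33: ⌊782/277⌋−⌊759/277⌋ = 2−2 = 0
n=34: ⌊805/277⌋−⌊782/277⌋ = 2−2 = 0
n=35: ⌊828/277⌋−⌊805/277⌋ = 2−2 = 0
n=36: ⌊851/277⌋−⌊828/277⌋ = 3−2 = 1  ← one
n=37: ⌊874/277⌋−⌊851/277⌋ = 3−3 = 0
n=38: ⌊897/277⌋−⌊874/277⌋ = 3−3 = 0
n=39: ⌊920/277⌋−⌊897/277⌋ = 3−3 = 0
n=40: ⌊943/277⌋−⌊920/277⌋ = 3−3 = 0
n=41: ⌊966/277⌋−⌊943/277⌋ = 3−3 = 0
n=42: ⌊989/277⌋−⌊966/277⌋ = 3−3 = 0
n=43: ⌊1012/277⌋−⌊989/277⌋ = 3−3 = 0
n=44: ⌊1035/277⌋−⌊1012/277⌋ = 3−3 = 0
n=45: ⌊1058/277⌋−⌊1035/277⌋ = 3−3 = 0
n=46: ⌊1081/277⌋−⌊1058/277⌋ = 3−3 = 0
n=47: ⌊1104/277⌋−⌊1081/277⌋ = 3−3 = 0
n=48: ⌊1127/277⌋−⌊1104/277⌋ = 4−3 = 1  ← one
positions of the first 4 ones: 12 24 36 48


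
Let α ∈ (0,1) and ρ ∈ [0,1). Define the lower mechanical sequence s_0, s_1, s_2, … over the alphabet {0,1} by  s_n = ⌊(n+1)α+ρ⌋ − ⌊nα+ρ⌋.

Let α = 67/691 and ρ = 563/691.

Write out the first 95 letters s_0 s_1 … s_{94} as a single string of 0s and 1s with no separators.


01000000000010000000001000000000100000000001000000000100000000010000000000100000000010000000001

n=0: ⌊(1·67+563)/691⌋ − ⌊(0·67+563)/691⌋ = ⌊630/691⌋ − ⌊563/691⌋ = 0 − 0 = 0
n=1: ⌊(2·67+563)/691⌋ − ⌊(1·67+563)/691⌋ = ⌊697/691⌋ − ⌊630/691⌋ = 1 − 0 = 1
n=2: ⌊(3·67+563)/691⌋ − ⌊(2·67+563)/691⌋ = ⌊764/691⌋ − ⌊697/691⌋ = 1 − 1 = 0
n=3: ⌊(4·67+563)/691⌋ − ⌊(3·67+563)/691⌋ = ⌊831/691⌋ − ⌊764/691⌋ = 1 − 1 = 0
n=4: ⌊(5·67+563)/691⌋ − ⌊(4·67+563)/691⌋ = ⌊898/691⌋ − ⌊831/691⌋ = 1 − 1 = 0
n=5: ⌊(6·67+563)/691⌋ − ⌊(5·67+563)/691⌋ = ⌊965/691⌋ − ⌊898/691⌋ = 1 − 1 = 0
n=6: ⌊(7·67+563)/691⌋ − ⌊(6·67+563)/691⌋ = ⌊1032/691⌋ − ⌊965/691⌋ = 1 − 1 = 0
n=7: ⌊(8·67+563)/691⌋ − ⌊(7·67+563)/691⌋ = ⌊1099/691⌋ − ⌊1032/691⌋ = 1 − 1 = 0
n=8: ⌊(9·67+563)/691⌋ − ⌊(8·67+563)/691⌋ = ⌊1166/691⌋ − ⌊1099/691⌋ = 1 − 1 = 0
n=9: ⌊(10·67+563)/691⌋ − ⌊(9·67+563)/691⌋ = ⌊1233/691⌋ − ⌊1166/691⌋ = 1 − 1 = 0
n=10: ⌊(11·67+563)/691⌋ − ⌊(10·67+563)/691⌋ = ⌊1300/691⌋ − ⌊1233/691⌋ = 1 − 1 = 0
n=11: ⌊(12·67+563)/691⌋ − ⌊(11·67+563)/691⌋ = ⌊1367/691⌋ − ⌊1300/691⌋ = 1 − 1 = 0
n=12: ⌊(13·67+563)/691⌋ − ⌊(12·67+563)/691⌋ = ⌊1434/691⌋ − ⌊1367/691⌋ = 2 − 1 = 1
n=13: ⌊(14·67+563)/691⌋ − ⌊(13·67+563)/691⌋ = ⌊1501/691⌋ − ⌊1434/691⌋ = 2 − 2 = 0
n=14: ⌊(15·67+563)/691⌋ − ⌊(14·67+563)/691⌋ = ⌊1568/691⌋ − ⌊1501/691⌋ = 2 − 2 = 0
n=15: ⌊(16·67+563)/691⌋ − ⌊(15·67+563)/691⌋ = ⌊1635/691⌋ − ⌊1568/691⌋ = 2 − 2 = 0
n=16: ⌊(17·67+563)/691⌋ − ⌊(16·67+563)/691⌋ = ⌊1702/691⌋ − ⌊1635/691⌋ = 2 − 2 = 0
n=17: ⌊(18·67+563)/691⌋ − ⌊(17·67+563)/691⌋ = ⌊1769/691⌋ − ⌊1702/691⌋ = 2 − 2 = 0
n=18: ⌊(19·67+563)/691⌋ − ⌊(18·67+563)/691⌋ = ⌊1836/691⌋ − ⌊1769/691⌋ = 2 − 2 = 0
n=19: ⌊(20·67+563)/691⌋ − ⌊(19·67+563)/691⌋ = ⌊1903/691⌋ − ⌊1836/691⌋ = 2 − 2 = 0
n=20: ⌊(21·67+563)/691⌋ − ⌊(20·67+563)/691⌋ = ⌊1970/691⌋ − ⌊1903/691⌋ = 2 − 2 = 0
n=21: ⌊(22·67+563)/691⌋ − ⌊(21·67+563)/691⌋ = ⌊2037/691⌋ − ⌊1970/691⌋ = 2 − 2 = 0
n=22: ⌊(23·67+563)/691⌋ − ⌊(22·67+563)/691⌋ = ⌊2104/691⌋ − ⌊2037/691⌋ = 3 − 2 = 1
n=23: ⌊(24·67+563)/691⌋ − ⌊(23·67+563)/691⌋ = ⌊2171/691⌋ − ⌊2104/691⌋ = 3 − 3 = 0
n=24: ⌊(25·67+563)/691⌋ − ⌊(24·67+563)/691⌋ = ⌊2238/691⌋ − ⌊2171/691⌋ = 3 − 3 = 0
n=25: ⌊(26·67+563)/691⌋ − ⌊(25·67+563)/691⌋ = ⌊2305/691⌋ − ⌊2238/691⌋ = 3 − 3 = 0
n=26: ⌊(27·67+563)/691⌋ − ⌊(26·67+563)/691⌋ = ⌊2372/691⌋ − ⌊2305/691⌋ = 3 − 3 = 0
n=27: ⌊(28·67+563)/691⌋ − ⌊(27·67+563)/691⌋ = ⌊2439/691⌋ − ⌊2372/691⌋ = 3 − 3 = 0
n=28: ⌊(29·67+563)/691⌋ − ⌊(28·67+563)/691⌋ = ⌊2506/691⌋ − ⌊2439/691⌋ = 3 − 3 = 0
n=29: ⌊(30·67+563)/691⌋ − ⌊(29·67+563)/691⌋ = ⌊2573/691⌋ − ⌊2506/691⌋ = 3 − 3 = 0
n=30: ⌊(31·67+563)/691⌋ − ⌊(30·67+563)/691⌋ = ⌊2640/691⌋ − ⌊2573/691⌋ = 3 − 3 = 0
n=31: ⌊(32·67+563)/691⌋ − ⌊(31·67+563)/691⌋ = ⌊2707/691⌋ − ⌊2640/691⌋ = 3 − 3 = 0
n=32: ⌊(33·67+563)/691⌋ − ⌊(32·67+563)/691⌋ = ⌊2774/691⌋ − ⌊2707/691⌋ = 4 − 3 = 1
n=33: ⌊(34·67+563)/691⌋ − ⌊(33·67+563)/691⌋ = ⌊2841/691⌋ − ⌊2774/691⌋ = 4 − 4 = 0
n=34: ⌊(35·67+563)/691⌋ − ⌊(34·67+563)/691⌋ = ⌊2908/691⌋ − ⌊2841/691⌋ = 4 − 4 = 0
n=35: ⌊(36·67+563)/691⌋ − ⌊(35·67+563)/691⌋ = ⌊2975/691⌋ − ⌊2908/691⌋ = 4 − 4 = 0
n=36: ⌊(37·67+563)/691⌋ − ⌊(36·67+563)/691⌋ = ⌊3042/691⌋ − ⌊2975/691⌋ = 4 − 4 = 0
n=37: ⌊(38·67+563)/691⌋ − ⌊(37·67+563)/691⌋ = ⌊3109/691⌋ − ⌊3042/691⌋ = 4 − 4 = 0
n=38: ⌊(39·67+563)/691⌋ − ⌊(38·67+563)/691⌋ = ⌊3176/691⌋ − ⌊3109/691⌋ = 4 − 4 = 0
n=39: ⌊(40·67+563)/691⌋ − ⌊(39·67+563)/691⌋ = ⌊3243/691⌋ − ⌊3176/691⌋ = 4 − 4 = 0
n=40: ⌊(41·67+563)/691⌋ − ⌊(40·67+563)/691⌋ = ⌊3310/691⌋ − ⌊3243/691⌋ = 4 − 4 = 0
n=41: ⌊(42·67+563)/691⌋ − ⌊(41·67+563)/691⌋ = ⌊3377/691⌋ − ⌊3310/691⌋ = 4 − 4 = 0
n=42: ⌊(43·67+563)/691⌋ − ⌊(42·67+563)/691⌋ = ⌊3444/691⌋ − ⌊3377/691⌋ = 4 − 4 = 0
n=43: ⌊(44·67+563)/691⌋ − ⌊(43·67+563)/691⌋ = ⌊3511/691⌋ − ⌊3444/691⌋ = 5 − 4 = 1
n=44: ⌊(45·67+563)/691⌋ − ⌊(44·67+563)/691⌋ = ⌊3578/691⌋ − ⌊3511/691⌋ = 5 − 5 = 0
n=45: ⌊(46·67+563)/691⌋ − ⌊(45·67+563)/691⌋ = ⌊3645/691⌋ − ⌊3578/691⌋ = 5 − 5 = 0
n=46: ⌊(47·67+563)/691⌋ − ⌊(46·67+563)/691⌋ = ⌊3712/691⌋ − ⌊3645/691⌋ = 5 − 5 = 0
n=47: ⌊(48·67+563)/691⌋ − ⌊(47·67+563)/691⌋ = ⌊3779/691⌋ − ⌊3712/691⌋ = 5 − 5 = 0
n=48: ⌊(49·67+563)/691⌋ − ⌊(48·67+563)/691⌋ = ⌊3846/691⌋ − ⌊3779/691⌋ = 5 − 5 = 0
n=49: ⌊(50·67+563)/691⌋ − ⌊(49·67+563)/691⌋ = ⌊3913/691⌋ − ⌊3846/691⌋ = 5 − 5 = 0
n=50: ⌊(51·67+563)/691⌋ − ⌊(50·67+563)/691⌋ = ⌊3980/691⌋ − ⌊3913/691⌋ = 5 − 5 = 0
n=51: ⌊(52·67+563)/691⌋ − ⌊(51·67+563)/691⌋ = ⌊4047/691⌋ − ⌊3980/691⌋ = 5 − 5 = 0
n=52: ⌊(53·67+563)/691⌋ − ⌊(52·67+563)/691⌋ = ⌊4114/691⌋ − ⌊4047/691⌋ = 5 − 5 = 0
n=53: ⌊(54·67+563)/691⌋ − ⌊(53·67+563)/691⌋ = ⌊4181/691⌋ − ⌊4114/691⌋ = 6 − 5 = 1
n=54: ⌊(55·67+563)/691⌋ − ⌊(54·67+563)/691⌋ = ⌊4248/691⌋ − ⌊4181/691⌋ = 6 − 6 = 0
n=55: ⌊(56·67+563)/691⌋ − ⌊(55·67+563)/691⌋ = ⌊4315/691⌋ − ⌊4248/691⌋ = 6 − 6 = 0
n=56: ⌊(57·67+563)/691⌋ − ⌊(56·67+563)/691⌋ = ⌊4382/691⌋ − ⌊4315/691⌋ = 6 − 6 = 0
n=57: ⌊(58·67+563)/691⌋ − ⌊(57·67+563)/691⌋ = ⌊4449/691⌋ − ⌊4382/691⌋ = 6 − 6 = 0
n=58: ⌊(59·67+563)/691⌋ − ⌊(58·67+563)/691⌋ = ⌊4516/691⌋ − ⌊4449/691⌋ = 6 − 6 = 0
n=59: ⌊(60·67+563)/691⌋ − ⌊(59·67+563)/691⌋ = ⌊4583/691⌋ − ⌊4516/691⌋ = 6 − 6 = 0
n=60: ⌊(61·67+563)/691⌋ − ⌊(60·67+563)/691⌋ = ⌊4650/691⌋ − ⌊4583/691⌋ = 6 − 6 = 0
n=61: ⌊(62·67+563)/691⌋ − ⌊(61·67+563)/691⌋ = ⌊4717/691⌋ − ⌊4650/691⌋ = 6 − 6 = 0
n=62: ⌊(63·67+563)/691⌋ − ⌊(62·67+563)/691⌋ = ⌊4784/691⌋ − ⌊4717/691⌋ = 6 − 6 = 0
n=63: ⌊(64·67+563)/691⌋ − ⌊(63·67+563)/691⌋ = ⌊4851/691⌋ − ⌊4784/691⌋ = 7 − 6 = 1
n=64: ⌊(65·67+563)/691⌋ − ⌊(64·67+563)/691⌋ = ⌊4918/691⌋ − ⌊4851/691⌋ = 7 − 7 = 0
n=65: ⌊(66·67+563)/691⌋ − ⌊(65·67+563)/691⌋ = ⌊4985/691⌋ − ⌊4918/691⌋ = 7 − 7 = 0
n=66: ⌊(67·67+563)/691⌋ − ⌊(66·67+563)/691⌋ = ⌊5052/691⌋ − ⌊4985/691⌋ = 7 − 7 = 0
n=67: ⌊(68·67+563)/691⌋ − ⌊(67·67+563)/691⌋ = ⌊5119/691⌋ − ⌊5052/691⌋ = 7 − 7 = 0
n=68: ⌊(69·67+563)/691⌋ − ⌊(68·67+563)/691⌋ = ⌊5186/691⌋ − ⌊5119/691⌋ = 7 − 7 = 0
n=69: ⌊(70·67+563)/691⌋ − ⌊(69·67+563)/691⌋ = ⌊5253/691⌋ − ⌊5186/691⌋ = 7 − 7 = 0
n=70: ⌊(71·67+563)/691⌋ − ⌊(70·67+563)/691⌋ = ⌊5320/691⌋ − ⌊5253/691⌋ = 7 − 7 = 0
n=71: ⌊(72·67+563)/691⌋ − ⌊(71·67+563)/691⌋ = ⌊5387/691⌋ − ⌊5320/691⌋ = 7 − 7 = 0
n=72: ⌊(73·67+563)/691⌋ − ⌊(72·67+563)/691⌋ = ⌊5454/691⌋ − ⌊5387/691⌋ = 7 − 7 = 0
n=73: ⌊(74·67+563)/691⌋ − ⌊(73·67+563)/691⌋ = ⌊5521/691⌋ − ⌊5454/691⌋ = 7 − 7 = 0
n=74: ⌊(75·67+563)/691⌋ − ⌊(74·67+563)/691⌋ = ⌊5588/691⌋ − ⌊5521/691⌋ = 8 − 7 = 1
n=75: ⌊(76·67+563)/691⌋ − ⌊(75·67+563)/691⌋ = ⌊5655/691⌋ − ⌊5588/691⌋ = 8 − 8 = 0
n=76: ⌊(77·67+563)/691⌋ − ⌊(76·67+563)/691⌋ = ⌊5722/691⌋ − ⌊5655/691⌋ = 8 − 8 = 0
n=77: ⌊(78·67+563)/691⌋ − ⌊(77·67+563)/691⌋ = ⌊5789/691⌋ − ⌊5722/691⌋ = 8 − 8 = 0
n=78: ⌊(79·67+563)/691⌋ − ⌊(78·67+563)/691⌋ = ⌊5856/691⌋ − ⌊5789/691⌋ = 8 − 8 = 0
n=79: ⌊(80·67+563)/691⌋ − ⌊(79·67+563)/691⌋ = ⌊5923/691⌋ − ⌊5856/691⌋ = 8 − 8 = 0
n=80: ⌊(81·67+563)/691⌋ − ⌊(80·67+563)/691⌋ = ⌊5990/691⌋ − ⌊5923/691⌋ = 8 − 8 = 0
n=81: ⌊(82·67+563)/691⌋ − ⌊(81·67+563)/691⌋ = ⌊6057/691⌋ − ⌊5990/691⌋ = 8 − 8 = 0
n=82: ⌊(83·67+563)/691⌋ − ⌊(82·67+563)/691⌋ = ⌊6124/691⌋ − ⌊6057/691⌋ = 8 − 8 = 0
n=83: ⌊(84·67+563)/691⌋ − ⌊(83·67+563)/691⌋ = ⌊6191/691⌋ − ⌊6124/691⌋ = 8 − 8 = 0
n=84: ⌊(85·67+563)/691⌋ − ⌊(84·67+563)/691⌋ = ⌊6258/691⌋ − ⌊6191/691⌋ = 9 − 8 = 1
n=85: ⌊(86·67+563)/691⌋ − ⌊(85·67+563)/691⌋ = ⌊6325/691⌋ − ⌊6258/691⌋ = 9 − 9 = 0
n=86: ⌊(87·67+563)/691⌋ − ⌊(86·67+563)/691⌋ = ⌊6392/691⌋ − ⌊6325/691⌋ = 9 − 9 = 0
n=87: ⌊(88·67+563)/691⌋ − ⌊(87·67+563)/691⌋ = ⌊6459/691⌋ − ⌊6392/691⌋ = 9 − 9 = 0
n=88: ⌊(89·67+563)/691⌋ − ⌊(88·67+563)/691⌋ = ⌊6526/691⌋ − ⌊6459/691⌋ = 9 − 9 = 0
n=89: ⌊(90·67+563)/691⌋ − ⌊(89·67+563)/691⌋ = ⌊6593/691⌋ − ⌊6526/691⌋ = 9 − 9 = 0
n=90: ⌊(91·67+563)/691⌋ − ⌊(90·67+563)/691⌋ = ⌊6660/691⌋ − ⌊6593/691⌋ = 9 − 9 = 0
n=91: ⌊(92·67+563)/691⌋ − ⌊(91·67+563)/691⌋ = ⌊6727/691⌋ − ⌊6660/691⌋ = 9 − 9 = 0
n=92: ⌊(93·67+563)/691⌋ − ⌊(92·67+563)/691⌋ = ⌊6794/691⌋ − ⌊6727/691⌋ = 9 − 9 = 0
n=93: ⌊(94·67+563)/691⌋ − ⌊(93·67+563)/691⌋ = ⌊6861/691⌋ − ⌊6794/691⌋ = 9 − 9 = 0
n=94: ⌊(95·67+563)/691⌋ − ⌊(94·67+563)/691⌋ = ⌊6928/691⌋ − ⌊6861/691⌋ = 10 − 9 = 1


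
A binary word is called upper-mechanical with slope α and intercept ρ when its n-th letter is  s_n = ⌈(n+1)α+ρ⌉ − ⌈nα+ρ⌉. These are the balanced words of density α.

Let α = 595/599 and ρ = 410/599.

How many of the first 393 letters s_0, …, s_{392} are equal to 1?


391

#1s = Σ_{n=0}^{392} s_n = Σ_{n=0}^{392} (⌈(n+1)α+ρ⌉ − ⌈nα+ρ⌉)
the sum telescopes: every ⌈nα+ρ⌉ with 0 < n < 393 appears once with + and once with −, leaving ⌈393α+ρ⌉ − ⌈0·α+ρ⌉
393α + ρ = (393·595 + 410) / 599 = 234245/599
ρ = 410/599
⌈234245/599⌉ = 392,  ⌈410/599⌉ = 1
#1s = 392 − 1 = 391


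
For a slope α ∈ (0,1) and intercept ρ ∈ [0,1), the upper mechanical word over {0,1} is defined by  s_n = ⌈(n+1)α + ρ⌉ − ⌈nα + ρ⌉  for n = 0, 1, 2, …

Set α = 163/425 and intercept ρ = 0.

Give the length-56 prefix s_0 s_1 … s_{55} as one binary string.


10100101001001010010100100101001010010010100101001001010

n=0: ⌈(1·163)/425⌉ − ⌈(0·163)/425⌉ = ⌈163/425⌉ − ⌈0/425⌉ = 1 − 0 = 1
n=1: ⌈(2·163)/425⌉ − ⌈(1·163)/425⌉ = ⌈326/425⌉ − ⌈163/425⌉ = 1 − 1 = 0
n=2: ⌈(3·163)/425⌉ − ⌈(2·163)/425⌉ = ⌈489/425⌉ − ⌈326/425⌉ = 2 − 1 = 1
n=3: ⌈(4·163)/425⌉ − ⌈(3·163)/425⌉ = ⌈652/425⌉ − ⌈489/425⌉ = 2 − 2 = 0
n=4: ⌈(5·163)/425⌉ − ⌈(4·163)/425⌉ = ⌈815/425⌉ − ⌈652/425⌉ = 2 − 2 = 0
n=5: ⌈(6·163)/425⌉ − ⌈(5·163)/425⌉ = ⌈978/425⌉ − ⌈815/425⌉ = 3 − 2 = 1
n=6: ⌈(7·163)/425⌉ − ⌈(6·163)/425⌉ = ⌈1141/425⌉ − ⌈978/425⌉ = 3 − 3 = 0
n=7: ⌈(8·163)/425⌉ − ⌈(7·163)/425⌉ = ⌈1304/425⌉ − ⌈1141/425⌉ = 4 − 3 = 1
n=8: ⌈(9·163)/425⌉ − ⌈(8·163)/425⌉ = ⌈1467/425⌉ − ⌈1304/425⌉ = 4 − 4 = 0
n=9: ⌈(10·163)/425⌉ − ⌈(9·163)/425⌉ = ⌈1630/425⌉ − ⌈1467/425⌉ = 4 − 4 = 0
n=10: ⌈(11·163)/425⌉ − ⌈(10·163)/425⌉ = ⌈1793/425⌉ − ⌈1630/425⌉ = 5 − 4 = 1
n=11: ⌈(12·163)/425⌉ − ⌈(11·163)/425⌉ = ⌈1956/425⌉ − ⌈1793/425⌉ = 5 − 5 = 0
n=12: ⌈(13·163)/425⌉ − ⌈(12·163)/425⌉ = ⌈2119/425⌉ − ⌈1956/425⌉ = 5 − 5 = 0
n=13: ⌈(14·163)/425⌉ − ⌈(13·163)/425⌉ = ⌈2282/425⌉ − ⌈2119/425⌉ = 6 − 5 = 1
n=14: ⌈(15·163)/425⌉ − ⌈(14·163)/425⌉ = ⌈2445/425⌉ − ⌈2282/425⌉ = 6 − 6 = 0
n=15: ⌈(16·163)/425⌉ − ⌈(15·163)/425⌉ = ⌈2608/425⌉ − ⌈2445/425⌉ = 7 − 6 = 1
n=16: ⌈(17·163)/425⌉ − ⌈(16·163)/425⌉ = ⌈2771/425⌉ − ⌈2608/425⌉ = 7 − 7 = 0
n=17: ⌈(18·163)/425⌉ − ⌈(17·163)/425⌉ = ⌈2934/425⌉ − ⌈2771/425⌉ = 7 − 7 = 0
n=18: ⌈(19·163)/425⌉ − ⌈(18·163)/425⌉ = ⌈3097/425⌉ − ⌈2934/425⌉ = 8 − 7 = 1
n=19: ⌈(20·163)/425⌉ − ⌈(19·163)/425⌉ = ⌈3260/425⌉ − ⌈3097/425⌉ = 8 − 8 = 0
n=20: ⌈(21·163)/425⌉ − ⌈(20·163)/425⌉ = ⌈3423/425⌉ − ⌈3260/425⌉ = 9 − 8 = 1
n=21: ⌈(22·163)/425⌉ − ⌈(21·163)/425⌉ = ⌈3586/425⌉ − ⌈3423/425⌉ = 9 − 9 = 0
n=22: ⌈(23·163)/425⌉ − ⌈(22·163)/425⌉ = ⌈3749/425⌉ − ⌈3586/425⌉ = 9 − 9 = 0
n=23: ⌈(24·163)/425⌉ − ⌈(23·163)/425⌉ = ⌈3912/425⌉ − ⌈3749/425⌉ = 10 − 9 = 1
n=24: ⌈(25·163)/425⌉ − ⌈(24·163)/425⌉ = ⌈4075/425⌉ − ⌈3912/425⌉ = 10 − 10 = 0
n=25: ⌈(26·163)/425⌉ − ⌈(25·163)/425⌉ = ⌈4238/425⌉ − ⌈4075/425⌉ = 10 − 10 = 0
n=26: ⌈(27·163)/425⌉ − ⌈(26·163)/425⌉ = ⌈4401/425⌉ − ⌈4238/425⌉ = 11 − 10 = 1
n=27: ⌈(28·163)/425⌉ − ⌈(27·163)/425⌉ = ⌈4564/425⌉ − ⌈4401/425⌉ = 11 − 11 = 0
n=28: ⌈(29·163)/425⌉ − ⌈(28·163)/425⌉ = ⌈4727/425⌉ − ⌈4564/425⌉ = 12 − 11 = 1
n=29: ⌈(30·163)/425⌉ − ⌈(29·163)/425⌉ = ⌈4890/425⌉ − ⌈4727/425⌉ = 12 − 12 = 0
n=30: ⌈(31·163)/425⌉ − ⌈(30·163)/425⌉ = ⌈5053/425⌉ − ⌈4890/425⌉ = 12 − 12 = 0
n=31: ⌈(32·163)/425⌉ − ⌈(31·163)/425⌉ = ⌈5216/425⌉ − ⌈5053/425⌉ = 13 − 12 = 1
n=32: ⌈(33·163)/425⌉ − ⌈(32·163)/425⌉ = ⌈5379/425⌉ − ⌈5216/425⌉ = 13 − 13 = 0
n=33: ⌈(34·163)/425⌉ − ⌈(33·163)/425⌉ = ⌈5542/425⌉ − ⌈5379/425⌉ = 14 − 13 = 1
n=34: ⌈(35·163)/425⌉ − ⌈(34·163)/425⌉ = ⌈5705/425⌉ − ⌈5542/425⌉ = 14 − 14 = 0
n=35: ⌈(36·163)/425⌉ − ⌈(35·163)/425⌉ = ⌈5868/425⌉ − ⌈5705/425⌉ = 14 − 14 = 0
n=36: ⌈(37·163)/425⌉ − ⌈(36·163)/425⌉ = ⌈6031/425⌉ − ⌈5868/425⌉ = 15 − 14 = 1
n=37: ⌈(38·163)/425⌉ − ⌈(37·163)/425⌉ = ⌈6194/425⌉ − ⌈6031/425⌉ = 15 − 15 = 0
n=38: ⌈(39·163)/425⌉ − ⌈(38·163)/425⌉ = ⌈6357/425⌉ − ⌈6194/425⌉ = 15 − 15 = 0
n=39: ⌈(40·163)/425⌉ − ⌈(39·163)/425⌉ = ⌈6520/425⌉ − ⌈6357/425⌉ = 16 − 15 = 1
n=40: ⌈(41·163)/425⌉ − ⌈(40·163)/425⌉ = ⌈6683/425⌉ − ⌈6520/425⌉ = 16 − 16 = 0
n=41: ⌈(42·163)/425⌉ − ⌈(41·163)/425⌉ = ⌈6846/425⌉ − ⌈6683/425⌉ = 17 − 16 = 1
n=42: ⌈(43·163)/425⌉ − ⌈(42·163)/425⌉ = ⌈7009/425⌉ − ⌈6846/425⌉ = 17 − 17 = 0
n=43: ⌈(44·163)/425⌉ − ⌈(43·163)/425⌉ = ⌈7172/425⌉ − ⌈7009/425⌉ = 17 − 17 = 0
n=44: ⌈(45·163)/425⌉ − ⌈(44·163)/425⌉ = ⌈7335/425⌉ − ⌈7172/425⌉ = 18 − 17 = 1
n=45: ⌈(46·163)/425⌉ − ⌈(45·163)/425⌉ = ⌈7498/425⌉ − ⌈7335/425⌉ = 18 − 18 = 0
n=46: ⌈(47·163)/425⌉ − ⌈(46·163)/425⌉ = ⌈7661/425⌉ − ⌈7498/425⌉ = 19 − 18 = 1
n=47: ⌈(48·163)/425⌉ − ⌈(47·163)/425⌉ = ⌈7824/425⌉ − ⌈7661/425⌉ = 19 − 19 = 0
n=48: ⌈(49·163)/425⌉ − ⌈(48·163)/425⌉ = ⌈7987/425⌉ − ⌈7824/425⌉ = 19 − 19 = 0
n=49: ⌈(50·163)/425⌉ − ⌈(49·163)/425⌉ = ⌈8150/425⌉ − ⌈7987/425⌉ = 20 − 19 = 1
n=50: ⌈(51·163)/425⌉ − ⌈(50·163)/425⌉ = ⌈8313/425⌉ − ⌈8150/425⌉ = 20 − 20 = 0
n=51: ⌈(52·163)/425⌉ − ⌈(51·163)/425⌉ = ⌈8476/425⌉ − ⌈8313/425⌉ = 20 − 20 = 0
n=52: ⌈(53·163)/425⌉ − ⌈(52·163)/425⌉ = ⌈8639/425⌉ − ⌈8476/425⌉ = 21 − 20 = 1
n=53: ⌈(54·163)/425⌉ − ⌈(53·163)/425⌉ = ⌈8802/425⌉ − ⌈8639/425⌉ = 21 − 21 = 0
n=54: ⌈(55·163)/425⌉ − ⌈(54·163)/425⌉ = ⌈8965/425⌉ − ⌈8802/425⌉ = 22 − 21 = 1
n=55: ⌈(56·163)/425⌉ − ⌈(55·163)/425⌉ = ⌈9128/425⌉ − ⌈8965/425⌉ = 22 − 22 = 0
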